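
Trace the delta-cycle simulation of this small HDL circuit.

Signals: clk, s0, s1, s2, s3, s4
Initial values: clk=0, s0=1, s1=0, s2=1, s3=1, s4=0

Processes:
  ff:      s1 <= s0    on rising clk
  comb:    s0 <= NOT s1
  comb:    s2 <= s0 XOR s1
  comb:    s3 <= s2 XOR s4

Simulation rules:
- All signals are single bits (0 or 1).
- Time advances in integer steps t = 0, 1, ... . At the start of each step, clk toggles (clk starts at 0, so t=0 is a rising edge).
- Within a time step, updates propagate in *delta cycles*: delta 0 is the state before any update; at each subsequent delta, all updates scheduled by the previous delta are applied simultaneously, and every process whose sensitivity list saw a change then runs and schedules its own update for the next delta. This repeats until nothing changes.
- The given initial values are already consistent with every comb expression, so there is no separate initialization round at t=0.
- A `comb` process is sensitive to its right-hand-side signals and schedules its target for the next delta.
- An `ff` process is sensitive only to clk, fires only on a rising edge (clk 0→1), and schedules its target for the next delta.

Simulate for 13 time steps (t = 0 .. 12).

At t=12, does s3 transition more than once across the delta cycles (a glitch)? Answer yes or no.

t=0 Δ0: s3=1 s4=0 s1=0 s2=1 s0=1 clk=0
  Δ1: clk:0→1
  Δ2: s1:0→1
  Δ3: s2:1→0, s0:1→0
  Δ4: s3:1→0, s2:0→1
  Δ5: s3:0→1
  (5Δ to stable)
t=1 Δ0: s3=1 s4=0 s1=1 s2=1 s0=0 clk=1
  Δ1: clk:1→0
  (1Δ to stable)
t=2 Δ0: s3=1 s4=0 s1=1 s2=1 s0=0 clk=0
  Δ1: clk:0→1
  Δ2: s1:1→0
  Δ3: s2:1→0, s0:0→1
  Δ4: s3:1→0, s2:0→1
  Δ5: s3:0→1
  (5Δ to stable)
t=3 Δ0: s3=1 s4=0 s1=0 s2=1 s0=1 clk=1
  Δ1: clk:1→0
  (1Δ to stable)
t=4 Δ0: s3=1 s4=0 s1=0 s2=1 s0=1 clk=0
  Δ1: clk:0→1
  Δ2: s1:0→1
  Δ3: s2:1→0, s0:1→0
  Δ4: s3:1→0, s2:0→1
  Δ5: s3:0→1
  (5Δ to stable)
t=5 Δ0: s3=1 s4=0 s1=1 s2=1 s0=0 clk=1
  Δ1: clk:1→0
  (1Δ to stable)
t=6 Δ0: s3=1 s4=0 s1=1 s2=1 s0=0 clk=0
  Δ1: clk:0→1
  Δ2: s1:1→0
  Δ3: s2:1→0, s0:0→1
  Δ4: s3:1→0, s2:0→1
  Δ5: s3:0→1
  (5Δ to stable)
t=7 Δ0: s3=1 s4=0 s1=0 s2=1 s0=1 clk=1
  Δ1: clk:1→0
  (1Δ to stable)
t=8 Δ0: s3=1 s4=0 s1=0 s2=1 s0=1 clk=0
  Δ1: clk:0→1
  Δ2: s1:0→1
  Δ3: s2:1→0, s0:1→0
  Δ4: s3:1→0, s2:0→1
  Δ5: s3:0→1
  (5Δ to stable)
t=9 Δ0: s3=1 s4=0 s1=1 s2=1 s0=0 clk=1
  Δ1: clk:1→0
  (1Δ to stable)
t=10 Δ0: s3=1 s4=0 s1=1 s2=1 s0=0 clk=0
  Δ1: clk:0→1
  Δ2: s1:1→0
  Δ3: s2:1→0, s0:0→1
  Δ4: s3:1→0, s2:0→1
  Δ5: s3:0→1
  (5Δ to stable)
t=11 Δ0: s3=1 s4=0 s1=0 s2=1 s0=1 clk=1
  Δ1: clk:1→0
  (1Δ to stable)
t=12 Δ0: s3=1 s4=0 s1=0 s2=1 s0=1 clk=0
  Δ1: clk:0→1
  Δ2: s1:0→1
  Δ3: s2:1→0, s0:1→0
  Δ4: s3:1→0, s2:0→1
  Δ5: s3:0→1
  (5Δ to stable)

yes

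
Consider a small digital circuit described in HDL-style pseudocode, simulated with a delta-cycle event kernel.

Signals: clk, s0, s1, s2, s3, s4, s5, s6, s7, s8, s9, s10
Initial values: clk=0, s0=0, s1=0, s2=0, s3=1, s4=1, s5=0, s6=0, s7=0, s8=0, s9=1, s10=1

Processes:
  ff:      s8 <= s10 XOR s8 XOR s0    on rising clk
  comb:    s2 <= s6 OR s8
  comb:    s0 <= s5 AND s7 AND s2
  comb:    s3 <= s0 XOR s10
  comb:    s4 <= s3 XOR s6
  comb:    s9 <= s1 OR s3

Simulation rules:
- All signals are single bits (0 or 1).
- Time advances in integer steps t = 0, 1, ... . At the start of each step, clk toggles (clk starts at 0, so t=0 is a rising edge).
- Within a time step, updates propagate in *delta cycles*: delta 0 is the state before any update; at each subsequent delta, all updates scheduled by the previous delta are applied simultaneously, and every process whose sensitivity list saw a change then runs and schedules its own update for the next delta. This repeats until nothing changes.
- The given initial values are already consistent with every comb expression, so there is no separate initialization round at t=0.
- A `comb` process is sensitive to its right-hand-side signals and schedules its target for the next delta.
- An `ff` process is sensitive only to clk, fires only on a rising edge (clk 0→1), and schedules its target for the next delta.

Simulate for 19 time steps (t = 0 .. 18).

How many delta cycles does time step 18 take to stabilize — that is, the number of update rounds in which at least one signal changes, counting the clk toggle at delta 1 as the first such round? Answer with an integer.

t=0 Δ0: s8=0 s4=1 s0=0 clk=0 s9=1 s3=1 s5=0 s2=0 s1=0 s10=1 s7=0 s6=0
  Δ1: clk:0→1
  Δ2: s8:0→1
  Δ3: s2:0→1
  (3Δ to stable)
t=1 Δ0: s8=1 s4=1 s0=0 clk=1 s9=1 s3=1 s5=0 s2=1 s1=0 s10=1 s7=0 s6=0
  Δ1: clk:1→0
  (1Δ to stable)
t=2 Δ0: s8=1 s4=1 s0=0 clk=0 s9=1 s3=1 s5=0 s2=1 s1=0 s10=1 s7=0 s6=0
  Δ1: clk:0→1
  Δ2: s8:1→0
  Δ3: s2:1→0
  (3Δ to stable)
t=3 Δ0: s8=0 s4=1 s0=0 clk=1 s9=1 s3=1 s5=0 s2=0 s1=0 s10=1 s7=0 s6=0
  Δ1: clk:1→0
  (1Δ to stable)
t=4 Δ0: s8=0 s4=1 s0=0 clk=0 s9=1 s3=1 s5=0 s2=0 s1=0 s10=1 s7=0 s6=0
  Δ1: clk:0→1
  Δ2: s8:0→1
  Δ3: s2:0→1
  (3Δ to stable)
t=5 Δ0: s8=1 s4=1 s0=0 clk=1 s9=1 s3=1 s5=0 s2=1 s1=0 s10=1 s7=0 s6=0
  Δ1: clk:1→0
  (1Δ to stable)
t=6 Δ0: s8=1 s4=1 s0=0 clk=0 s9=1 s3=1 s5=0 s2=1 s1=0 s10=1 s7=0 s6=0
  Δ1: clk:0→1
  Δ2: s8:1→0
  Δ3: s2:1→0
  (3Δ to stable)
t=7 Δ0: s8=0 s4=1 s0=0 clk=1 s9=1 s3=1 s5=0 s2=0 s1=0 s10=1 s7=0 s6=0
  Δ1: clk:1→0
  (1Δ to stable)
t=8 Δ0: s8=0 s4=1 s0=0 clk=0 s9=1 s3=1 s5=0 s2=0 s1=0 s10=1 s7=0 s6=0
  Δ1: clk:0→1
  Δ2: s8:0→1
  Δ3: s2:0→1
  (3Δ to stable)
t=9 Δ0: s8=1 s4=1 s0=0 clk=1 s9=1 s3=1 s5=0 s2=1 s1=0 s10=1 s7=0 s6=0
  Δ1: clk:1→0
  (1Δ to stable)
t=10 Δ0: s8=1 s4=1 s0=0 clk=0 s9=1 s3=1 s5=0 s2=1 s1=0 s10=1 s7=0 s6=0
  Δ1: clk:0→1
  Δ2: s8:1→0
  Δ3: s2:1→0
  (3Δ to stable)
t=11 Δ0: s8=0 s4=1 s0=0 clk=1 s9=1 s3=1 s5=0 s2=0 s1=0 s10=1 s7=0 s6=0
  Δ1: clk:1→0
  (1Δ to stable)
t=12 Δ0: s8=0 s4=1 s0=0 clk=0 s9=1 s3=1 s5=0 s2=0 s1=0 s10=1 s7=0 s6=0
  Δ1: clk:0→1
  Δ2: s8:0→1
  Δ3: s2:0→1
  (3Δ to stable)
t=13 Δ0: s8=1 s4=1 s0=0 clk=1 s9=1 s3=1 s5=0 s2=1 s1=0 s10=1 s7=0 s6=0
  Δ1: clk:1→0
  (1Δ to stable)
t=14 Δ0: s8=1 s4=1 s0=0 clk=0 s9=1 s3=1 s5=0 s2=1 s1=0 s10=1 s7=0 s6=0
  Δ1: clk:0→1
  Δ2: s8:1→0
  Δ3: s2:1→0
  (3Δ to stable)
t=15 Δ0: s8=0 s4=1 s0=0 clk=1 s9=1 s3=1 s5=0 s2=0 s1=0 s10=1 s7=0 s6=0
  Δ1: clk:1→0
  (1Δ to stable)
t=16 Δ0: s8=0 s4=1 s0=0 clk=0 s9=1 s3=1 s5=0 s2=0 s1=0 s10=1 s7=0 s6=0
  Δ1: clk:0→1
  Δ2: s8:0→1
  Δ3: s2:0→1
  (3Δ to stable)
t=17 Δ0: s8=1 s4=1 s0=0 clk=1 s9=1 s3=1 s5=0 s2=1 s1=0 s10=1 s7=0 s6=0
  Δ1: clk:1→0
  (1Δ to stable)
t=18 Δ0: s8=1 s4=1 s0=0 clk=0 s9=1 s3=1 s5=0 s2=1 s1=0 s10=1 s7=0 s6=0
  Δ1: clk:0→1
  Δ2: s8:1→0
  Δ3: s2:1→0
  (3Δ to stable)

3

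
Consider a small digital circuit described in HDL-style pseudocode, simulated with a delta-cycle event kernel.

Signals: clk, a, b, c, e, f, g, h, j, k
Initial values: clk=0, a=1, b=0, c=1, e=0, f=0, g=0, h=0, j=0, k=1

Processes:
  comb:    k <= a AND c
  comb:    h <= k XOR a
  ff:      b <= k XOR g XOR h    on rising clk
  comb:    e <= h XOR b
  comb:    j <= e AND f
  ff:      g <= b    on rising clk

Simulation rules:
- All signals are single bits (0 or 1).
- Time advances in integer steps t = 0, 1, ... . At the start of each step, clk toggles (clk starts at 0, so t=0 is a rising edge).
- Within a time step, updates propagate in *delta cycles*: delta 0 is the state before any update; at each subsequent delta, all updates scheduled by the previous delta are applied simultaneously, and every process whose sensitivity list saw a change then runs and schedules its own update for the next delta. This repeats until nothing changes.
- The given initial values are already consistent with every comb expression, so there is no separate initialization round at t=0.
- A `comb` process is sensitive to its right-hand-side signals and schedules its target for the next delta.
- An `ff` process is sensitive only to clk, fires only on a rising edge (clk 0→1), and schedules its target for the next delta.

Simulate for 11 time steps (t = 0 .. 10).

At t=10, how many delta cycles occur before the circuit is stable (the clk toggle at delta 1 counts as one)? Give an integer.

t0.Δ0 c=1 b=0 clk=0 f=0 e=0 g=0 a=1 k=1 j=0 h=0
t0.Δ1 c=1 b=0 clk=1 f=0 e=0 g=0 a=1 k=1 j=0 h=0
t0.Δ2 c=1 b=1 clk=1 f=0 e=0 g=0 a=1 k=1 j=0 h=0
t0.Δ3 c=1 b=1 clk=1 f=0 e=1 g=0 a=1 k=1 j=0 h=0
t1.Δ0 c=1 b=1 clk=1 f=0 e=1 g=0 a=1 k=1 j=0 h=0
t1.Δ1 c=1 b=1 clk=0 f=0 e=1 g=0 a=1 k=1 j=0 h=0
t2.Δ0 c=1 b=1 clk=0 f=0 e=1 g=0 a=1 k=1 j=0 h=0
t2.Δ1 c=1 b=1 clk=1 f=0 e=1 g=0 a=1 k=1 j=0 h=0
t2.Δ2 c=1 b=1 clk=1 f=0 e=1 g=1 a=1 k=1 j=0 h=0
t3.Δ0 c=1 b=1 clk=1 f=0 e=1 g=1 a=1 k=1 j=0 h=0
t3.Δ1 c=1 b=1 clk=0 f=0 e=1 g=1 a=1 k=1 j=0 h=0
t4.Δ0 c=1 b=1 clk=0 f=0 e=1 g=1 a=1 k=1 j=0 h=0
t4.Δ1 c=1 b=1 clk=1 f=0 e=1 g=1 a=1 k=1 j=0 h=0
t4.Δ2 c=1 b=0 clk=1 f=0 e=1 g=1 a=1 k=1 j=0 h=0
t4.Δ3 c=1 b=0 clk=1 f=0 e=0 g=1 a=1 k=1 j=0 h=0
t5.Δ0 c=1 b=0 clk=1 f=0 e=0 g=1 a=1 k=1 j=0 h=0
t5.Δ1 c=1 b=0 clk=0 f=0 e=0 g=1 a=1 k=1 j=0 h=0
t6.Δ0 c=1 b=0 clk=0 f=0 e=0 g=1 a=1 k=1 j=0 h=0
t6.Δ1 c=1 b=0 clk=1 f=0 e=0 g=1 a=1 k=1 j=0 h=0
t6.Δ2 c=1 b=0 clk=1 f=0 e=0 g=0 a=1 k=1 j=0 h=0
t7.Δ0 c=1 b=0 clk=1 f=0 e=0 g=0 a=1 k=1 j=0 h=0
t7.Δ1 c=1 b=0 clk=0 f=0 e=0 g=0 a=1 k=1 j=0 h=0
t8.Δ0 c=1 b=0 clk=0 f=0 e=0 g=0 a=1 k=1 j=0 h=0
t8.Δ1 c=1 b=0 clk=1 f=0 e=0 g=0 a=1 k=1 j=0 h=0
t8.Δ2 c=1 b=1 clk=1 f=0 e=0 g=0 a=1 k=1 j=0 h=0
t8.Δ3 c=1 b=1 clk=1 f=0 e=1 g=0 a=1 k=1 j=0 h=0
t9.Δ0 c=1 b=1 clk=1 f=0 e=1 g=0 a=1 k=1 j=0 h=0
t9.Δ1 c=1 b=1 clk=0 f=0 e=1 g=0 a=1 k=1 j=0 h=0
t10.Δ0 c=1 b=1 clk=0 f=0 e=1 g=0 a=1 k=1 j=0 h=0
t10.Δ1 c=1 b=1 clk=1 f=0 e=1 g=0 a=1 k=1 j=0 h=0
t10.Δ2 c=1 b=1 clk=1 f=0 e=1 g=1 a=1 k=1 j=0 h=0

2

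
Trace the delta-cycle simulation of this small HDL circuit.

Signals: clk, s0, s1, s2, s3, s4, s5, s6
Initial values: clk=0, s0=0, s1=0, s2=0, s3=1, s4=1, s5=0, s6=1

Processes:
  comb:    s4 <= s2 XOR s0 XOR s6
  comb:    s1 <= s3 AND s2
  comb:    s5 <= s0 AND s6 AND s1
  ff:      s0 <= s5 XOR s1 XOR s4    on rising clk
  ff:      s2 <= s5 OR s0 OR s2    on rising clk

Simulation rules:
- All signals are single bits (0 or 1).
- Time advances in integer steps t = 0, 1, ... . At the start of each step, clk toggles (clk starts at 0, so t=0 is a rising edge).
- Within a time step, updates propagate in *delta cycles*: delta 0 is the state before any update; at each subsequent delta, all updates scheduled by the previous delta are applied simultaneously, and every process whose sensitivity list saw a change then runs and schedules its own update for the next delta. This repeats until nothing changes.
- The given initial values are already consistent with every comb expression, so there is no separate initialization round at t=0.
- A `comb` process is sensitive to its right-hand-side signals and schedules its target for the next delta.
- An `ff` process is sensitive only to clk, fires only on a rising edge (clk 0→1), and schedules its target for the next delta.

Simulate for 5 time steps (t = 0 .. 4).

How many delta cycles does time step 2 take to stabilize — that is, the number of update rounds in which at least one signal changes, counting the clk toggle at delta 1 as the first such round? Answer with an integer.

t=0 Δ0: s4=1 s1=0 s2=0 s0=0 s5=0 s3=1 clk=0 s6=1
  Δ1: clk:0→1
  Δ2: s0:0→1
  Δ3: s4:1→0
  (3Δ to stable)
t=1 Δ0: s4=0 s1=0 s2=0 s0=1 s5=0 s3=1 clk=1 s6=1
  Δ1: clk:1→0
  (1Δ to stable)
t=2 Δ0: s4=0 s1=0 s2=0 s0=1 s5=0 s3=1 clk=0 s6=1
  Δ1: clk:0→1
  Δ2: s2:0→1, s0:1→0
  Δ3: s1:0→1
  (3Δ to stable)
t=3 Δ0: s4=0 s1=1 s2=1 s0=0 s5=0 s3=1 clk=1 s6=1
  Δ1: clk:1→0
  (1Δ to stable)
t=4 Δ0: s4=0 s1=1 s2=1 s0=0 s5=0 s3=1 clk=0 s6=1
  Δ1: clk:0→1
  Δ2: s0:0→1
  Δ3: s4:0→1, s5:0→1
  (3Δ to stable)

3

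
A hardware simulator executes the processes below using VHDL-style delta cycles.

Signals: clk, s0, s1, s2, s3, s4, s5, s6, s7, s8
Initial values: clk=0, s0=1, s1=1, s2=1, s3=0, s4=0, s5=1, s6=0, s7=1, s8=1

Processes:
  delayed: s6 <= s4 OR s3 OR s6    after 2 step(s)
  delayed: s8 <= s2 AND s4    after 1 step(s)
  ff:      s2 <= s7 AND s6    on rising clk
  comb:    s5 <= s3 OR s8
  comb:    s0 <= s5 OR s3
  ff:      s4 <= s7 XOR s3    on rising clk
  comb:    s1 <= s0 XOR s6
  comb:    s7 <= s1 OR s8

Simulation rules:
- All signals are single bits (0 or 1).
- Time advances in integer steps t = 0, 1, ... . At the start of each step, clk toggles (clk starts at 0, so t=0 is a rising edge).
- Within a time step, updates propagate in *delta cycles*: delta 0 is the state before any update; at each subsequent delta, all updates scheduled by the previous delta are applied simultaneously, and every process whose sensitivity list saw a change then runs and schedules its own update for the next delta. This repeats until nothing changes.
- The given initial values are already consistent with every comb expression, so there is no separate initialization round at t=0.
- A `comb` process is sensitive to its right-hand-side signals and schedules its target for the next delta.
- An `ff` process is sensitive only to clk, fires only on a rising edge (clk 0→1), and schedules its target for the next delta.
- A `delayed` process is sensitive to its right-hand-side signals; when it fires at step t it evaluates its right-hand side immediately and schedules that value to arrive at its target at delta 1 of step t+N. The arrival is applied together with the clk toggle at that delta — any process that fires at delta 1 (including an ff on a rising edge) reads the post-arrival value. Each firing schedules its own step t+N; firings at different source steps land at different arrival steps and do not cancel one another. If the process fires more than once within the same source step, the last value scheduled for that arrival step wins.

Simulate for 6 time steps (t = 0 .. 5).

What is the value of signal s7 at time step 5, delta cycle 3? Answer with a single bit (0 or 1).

t=0 Δ0: s7=1 s6=0 s1=1 clk=0 s0=1 s3=0 s8=1 s4=0 s5=1 s2=1
  Δ1: clk:0→1
  Δ2: s4:0→1, s2:1→0
  (2Δ to stable)
t=1 Δ0: s7=1 s6=0 s1=1 clk=1 s0=1 s3=0 s8=1 s4=1 s5=1 s2=0
  Δ1: clk:1→0, s8:1→0
  Δ2: s5:1→0
  Δ3: s0:1→0
  Δ4: s1:1→0
  Δ5: s7:1→0
  (5Δ to stable)
t=2 Δ0: s7=0 s6=0 s1=0 clk=0 s0=0 s3=0 s8=0 s4=1 s5=0 s2=0
  Δ1: s6:0→1, clk:0→1
  Δ2: s1:0→1, s4:1→0
  Δ3: s7:0→1
  (3Δ to stable)
t=3 Δ0: s7=1 s6=1 s1=1 clk=1 s0=0 s3=0 s8=0 s4=0 s5=0 s2=0
  Δ1: clk:1→0
  (1Δ to stable)
t=4 Δ0: s7=1 s6=1 s1=1 clk=0 s0=0 s3=0 s8=0 s4=0 s5=0 s2=0
  Δ1: clk:0→1
  Δ2: s4:0→1, s2:0→1
  (2Δ to stable)
t=5 Δ0: s7=1 s6=1 s1=1 clk=1 s0=0 s3=0 s8=0 s4=1 s5=0 s2=1
  Δ1: clk:1→0, s8:0→1
  Δ2: s5:0→1
  Δ3: s0:0→1
  Δ4: s1:1→0
  (4Δ to stable)

1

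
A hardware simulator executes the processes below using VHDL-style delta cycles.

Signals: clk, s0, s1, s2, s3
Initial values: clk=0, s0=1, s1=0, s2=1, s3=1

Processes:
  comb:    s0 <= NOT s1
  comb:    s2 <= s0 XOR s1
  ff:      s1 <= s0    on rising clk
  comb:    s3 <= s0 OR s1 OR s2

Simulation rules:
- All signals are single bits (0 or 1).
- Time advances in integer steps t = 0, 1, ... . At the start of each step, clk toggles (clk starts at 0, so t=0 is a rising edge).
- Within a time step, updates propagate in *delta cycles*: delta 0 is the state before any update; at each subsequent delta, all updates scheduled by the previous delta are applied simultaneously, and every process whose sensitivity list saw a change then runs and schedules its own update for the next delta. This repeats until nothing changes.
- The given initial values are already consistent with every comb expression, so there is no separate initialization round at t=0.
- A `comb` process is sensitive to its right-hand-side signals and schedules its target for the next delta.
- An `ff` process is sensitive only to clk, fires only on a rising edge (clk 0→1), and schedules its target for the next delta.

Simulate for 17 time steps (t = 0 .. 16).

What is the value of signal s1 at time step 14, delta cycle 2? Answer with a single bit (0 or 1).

0

t=0 Δ0: s1=0 s3=1 clk=0 s0=1 s2=1
  Δ1: clk:0→1
  Δ2: s1:0→1
  Δ3: s0:1→0, s2:1→0
  Δ4: s2:0→1
  (4Δ to stable)
t=1 Δ0: s1=1 s3=1 clk=1 s0=0 s2=1
  Δ1: clk:1→0
  (1Δ to stable)
t=2 Δ0: s1=1 s3=1 clk=0 s0=0 s2=1
  Δ1: clk:0→1
  Δ2: s1:1→0
  Δ3: s0:0→1, s2:1→0
  Δ4: s2:0→1
  (4Δ to stable)
t=3 Δ0: s1=0 s3=1 clk=1 s0=1 s2=1
  Δ1: clk:1→0
  (1Δ to stable)
t=4 Δ0: s1=0 s3=1 clk=0 s0=1 s2=1
  Δ1: clk:0→1
  Δ2: s1:0→1
  Δ3: s0:1→0, s2:1→0
  Δ4: s2:0→1
  (4Δ to stable)
t=5 Δ0: s1=1 s3=1 clk=1 s0=0 s2=1
  Δ1: clk:1→0
  (1Δ to stable)
t=6 Δ0: s1=1 s3=1 clk=0 s0=0 s2=1
  Δ1: clk:0→1
  Δ2: s1:1→0
  Δ3: s0:0→1, s2:1→0
  Δ4: s2:0→1
  (4Δ to stable)
t=7 Δ0: s1=0 s3=1 clk=1 s0=1 s2=1
  Δ1: clk:1→0
  (1Δ to stable)
t=8 Δ0: s1=0 s3=1 clk=0 s0=1 s2=1
  Δ1: clk:0→1
  Δ2: s1:0→1
  Δ3: s0:1→0, s2:1→0
  Δ4: s2:0→1
  (4Δ to stable)
t=9 Δ0: s1=1 s3=1 clk=1 s0=0 s2=1
  Δ1: clk:1→0
  (1Δ to stable)
t=10 Δ0: s1=1 s3=1 clk=0 s0=0 s2=1
  Δ1: clk:0→1
  Δ2: s1:1→0
  Δ3: s0:0→1, s2:1→0
  Δ4: s2:0→1
  (4Δ to stable)
t=11 Δ0: s1=0 s3=1 clk=1 s0=1 s2=1
  Δ1: clk:1→0
  (1Δ to stable)
t=12 Δ0: s1=0 s3=1 clk=0 s0=1 s2=1
  Δ1: clk:0→1
  Δ2: s1:0→1
  Δ3: s0:1→0, s2:1→0
  Δ4: s2:0→1
  (4Δ to stable)
t=13 Δ0: s1=1 s3=1 clk=1 s0=0 s2=1
  Δ1: clk:1→0
  (1Δ to stable)
t=14 Δ0: s1=1 s3=1 clk=0 s0=0 s2=1
  Δ1: clk:0→1
  Δ2: s1:1→0
  Δ3: s0:0→1, s2:1→0
  Δ4: s2:0→1
  (4Δ to stable)
t=15 Δ0: s1=0 s3=1 clk=1 s0=1 s2=1
  Δ1: clk:1→0
  (1Δ to stable)
t=16 Δ0: s1=0 s3=1 clk=0 s0=1 s2=1
  Δ1: clk:0→1
  Δ2: s1:0→1
  Δ3: s0:1→0, s2:1→0
  Δ4: s2:0→1
  (4Δ to stable)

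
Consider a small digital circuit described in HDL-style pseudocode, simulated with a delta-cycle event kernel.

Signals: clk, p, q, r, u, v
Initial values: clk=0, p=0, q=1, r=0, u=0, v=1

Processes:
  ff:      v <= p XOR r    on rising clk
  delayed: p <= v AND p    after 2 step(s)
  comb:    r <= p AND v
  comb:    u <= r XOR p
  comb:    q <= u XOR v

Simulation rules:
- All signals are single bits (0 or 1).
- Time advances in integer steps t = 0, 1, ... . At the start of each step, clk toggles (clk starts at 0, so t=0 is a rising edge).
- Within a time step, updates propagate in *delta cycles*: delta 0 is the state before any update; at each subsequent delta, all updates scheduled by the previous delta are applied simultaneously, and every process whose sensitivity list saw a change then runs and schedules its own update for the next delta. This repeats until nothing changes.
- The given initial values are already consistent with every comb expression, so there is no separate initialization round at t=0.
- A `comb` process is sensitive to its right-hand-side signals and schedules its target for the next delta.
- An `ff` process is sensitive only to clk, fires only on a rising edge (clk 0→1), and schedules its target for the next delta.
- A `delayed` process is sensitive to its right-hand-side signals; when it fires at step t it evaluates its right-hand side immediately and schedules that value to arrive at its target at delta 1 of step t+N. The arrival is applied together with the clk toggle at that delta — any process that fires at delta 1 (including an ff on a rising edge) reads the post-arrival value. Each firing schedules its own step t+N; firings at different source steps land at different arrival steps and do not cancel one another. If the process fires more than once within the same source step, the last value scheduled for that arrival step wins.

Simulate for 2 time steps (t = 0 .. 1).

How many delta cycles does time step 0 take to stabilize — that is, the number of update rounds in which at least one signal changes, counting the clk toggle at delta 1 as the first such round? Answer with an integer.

t=0 Δ0: p=0 r=0 u=0 clk=0 q=1 v=1
  Δ1: clk:0→1
  Δ2: v:1→0
  Δ3: q:1→0
  (3Δ to stable)
t=1 Δ0: p=0 r=0 u=0 clk=1 q=0 v=0
  Δ1: clk:1→0
  (1Δ to stable)

3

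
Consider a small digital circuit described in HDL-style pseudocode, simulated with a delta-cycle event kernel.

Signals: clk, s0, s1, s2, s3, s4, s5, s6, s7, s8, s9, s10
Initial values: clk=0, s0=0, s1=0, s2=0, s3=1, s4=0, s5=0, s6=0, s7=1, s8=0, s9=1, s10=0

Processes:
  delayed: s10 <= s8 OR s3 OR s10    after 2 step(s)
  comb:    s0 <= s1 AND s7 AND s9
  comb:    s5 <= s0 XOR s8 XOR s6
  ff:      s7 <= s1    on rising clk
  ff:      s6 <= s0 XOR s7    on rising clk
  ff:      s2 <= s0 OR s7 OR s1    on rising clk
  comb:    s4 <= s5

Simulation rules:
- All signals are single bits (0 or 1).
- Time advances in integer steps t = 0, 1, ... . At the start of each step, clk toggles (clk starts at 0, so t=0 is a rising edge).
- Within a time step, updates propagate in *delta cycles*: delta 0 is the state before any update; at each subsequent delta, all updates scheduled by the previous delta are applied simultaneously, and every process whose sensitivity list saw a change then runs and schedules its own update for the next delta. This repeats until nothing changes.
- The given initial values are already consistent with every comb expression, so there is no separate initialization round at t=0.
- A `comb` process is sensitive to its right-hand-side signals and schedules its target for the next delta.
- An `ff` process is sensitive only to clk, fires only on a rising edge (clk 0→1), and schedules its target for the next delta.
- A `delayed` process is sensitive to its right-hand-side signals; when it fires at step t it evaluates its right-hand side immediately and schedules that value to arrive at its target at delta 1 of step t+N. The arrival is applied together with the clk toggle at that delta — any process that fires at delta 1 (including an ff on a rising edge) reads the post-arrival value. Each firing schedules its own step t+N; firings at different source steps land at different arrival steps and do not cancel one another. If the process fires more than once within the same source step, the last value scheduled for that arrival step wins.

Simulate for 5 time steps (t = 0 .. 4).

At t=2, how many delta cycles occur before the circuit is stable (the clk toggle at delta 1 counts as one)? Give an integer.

[bits: s9,s5,s4,s0,s7,s8,s3,s2,s6,clk,s1,s10]
t=0: Δ0=100010100000 Δ1=100010100100 Δ2=100000111100 Δ3=110000111100 Δ4=111000111100 | 4Δ
t=1: Δ0=111000111100 Δ1=111000111000 | 1Δ
t=2: Δ0=111000111000 Δ1=111000111100 Δ2=111000100100 Δ3=101000100100 Δ4=100000100100 | 4Δ
t=3: Δ0=100000100100 Δ1=100000100000 | 1Δ
t=4: Δ0=100000100000 Δ1=100000100100 | 1Δ

4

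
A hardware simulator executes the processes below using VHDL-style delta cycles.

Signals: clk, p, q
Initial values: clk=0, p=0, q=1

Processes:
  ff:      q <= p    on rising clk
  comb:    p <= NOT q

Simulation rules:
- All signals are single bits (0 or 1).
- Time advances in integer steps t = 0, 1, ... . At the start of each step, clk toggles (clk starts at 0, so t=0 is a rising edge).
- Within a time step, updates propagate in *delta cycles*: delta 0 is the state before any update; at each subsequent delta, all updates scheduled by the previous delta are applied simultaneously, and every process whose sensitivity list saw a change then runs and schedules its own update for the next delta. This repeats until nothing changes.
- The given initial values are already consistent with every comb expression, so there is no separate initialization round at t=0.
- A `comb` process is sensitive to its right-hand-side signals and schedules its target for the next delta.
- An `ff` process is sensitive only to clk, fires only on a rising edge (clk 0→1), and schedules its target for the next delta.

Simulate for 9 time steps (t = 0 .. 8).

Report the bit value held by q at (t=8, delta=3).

t0.Δ0 q=1 p=0 clk=0
t0.Δ1 q=1 p=0 clk=1
t0.Δ2 q=0 p=0 clk=1
t0.Δ3 q=0 p=1 clk=1
t1.Δ0 q=0 p=1 clk=1
t1.Δ1 q=0 p=1 clk=0
t2.Δ0 q=0 p=1 clk=0
t2.Δ1 q=0 p=1 clk=1
t2.Δ2 q=1 p=1 clk=1
t2.Δ3 q=1 p=0 clk=1
t3.Δ0 q=1 p=0 clk=1
t3.Δ1 q=1 p=0 clk=0
t4.Δ0 q=1 p=0 clk=0
t4.Δ1 q=1 p=0 clk=1
t4.Δ2 q=0 p=0 clk=1
t4.Δ3 q=0 p=1 clk=1
t5.Δ0 q=0 p=1 clk=1
t5.Δ1 q=0 p=1 clk=0
t6.Δ0 q=0 p=1 clk=0
t6.Δ1 q=0 p=1 clk=1
t6.Δ2 q=1 p=1 clk=1
t6.Δ3 q=1 p=0 clk=1
t7.Δ0 q=1 p=0 clk=1
t7.Δ1 q=1 p=0 clk=0
t8.Δ0 q=1 p=0 clk=0
t8.Δ1 q=1 p=0 clk=1
t8.Δ2 q=0 p=0 clk=1
t8.Δ3 q=0 p=1 clk=1

0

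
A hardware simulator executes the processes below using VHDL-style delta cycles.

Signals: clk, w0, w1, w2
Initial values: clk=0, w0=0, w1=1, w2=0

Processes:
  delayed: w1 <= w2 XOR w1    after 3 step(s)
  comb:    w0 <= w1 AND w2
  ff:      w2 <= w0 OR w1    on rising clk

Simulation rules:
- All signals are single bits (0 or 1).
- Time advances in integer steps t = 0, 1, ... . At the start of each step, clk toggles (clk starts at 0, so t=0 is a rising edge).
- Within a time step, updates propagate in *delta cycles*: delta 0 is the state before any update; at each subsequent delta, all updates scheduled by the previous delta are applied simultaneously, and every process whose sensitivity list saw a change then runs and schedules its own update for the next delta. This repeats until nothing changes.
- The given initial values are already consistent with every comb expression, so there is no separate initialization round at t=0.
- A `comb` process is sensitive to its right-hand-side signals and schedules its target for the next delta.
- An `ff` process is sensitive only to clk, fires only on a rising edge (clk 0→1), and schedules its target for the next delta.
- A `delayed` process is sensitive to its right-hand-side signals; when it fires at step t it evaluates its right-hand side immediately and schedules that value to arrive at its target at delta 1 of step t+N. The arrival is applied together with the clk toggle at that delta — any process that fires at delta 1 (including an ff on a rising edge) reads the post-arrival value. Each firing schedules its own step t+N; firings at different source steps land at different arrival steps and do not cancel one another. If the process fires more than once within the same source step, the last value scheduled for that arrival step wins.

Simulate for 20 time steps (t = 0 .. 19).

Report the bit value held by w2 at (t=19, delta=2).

t=0 Δ0: w2=0 clk=0 w0=0 w1=1
  Δ1: clk:0→1
  Δ2: w2:0→1
  Δ3: w0:0→1
  (3Δ to stable)
t=1 Δ0: w2=1 clk=1 w0=1 w1=1
  Δ1: clk:1→0
  (1Δ to stable)
t=2 Δ0: w2=1 clk=0 w0=1 w1=1
  Δ1: clk:0→1
  (1Δ to stable)
t=3 Δ0: w2=1 clk=1 w0=1 w1=1
  Δ1: clk:1→0, w1:1→0
  Δ2: w0:1→0
  (2Δ to stable)
t=4 Δ0: w2=1 clk=0 w0=0 w1=0
  Δ1: clk:0→1
  Δ2: w2:1→0
  (2Δ to stable)
t=5 Δ0: w2=0 clk=1 w0=0 w1=0
  Δ1: clk:1→0
  (1Δ to stable)
t=6 Δ0: w2=0 clk=0 w0=0 w1=0
  Δ1: clk:0→1, w1:0→1
  Δ2: w2:0→1
  Δ3: w0:0→1
  (3Δ to stable)
t=7 Δ0: w2=1 clk=1 w0=1 w1=1
  Δ1: clk:1→0, w1:1→0
  Δ2: w0:1→0
  (2Δ to stable)
t=8 Δ0: w2=1 clk=0 w0=0 w1=0
  Δ1: clk:0→1
  Δ2: w2:1→0
  (2Δ to stable)
t=9 Δ0: w2=0 clk=1 w0=0 w1=0
  Δ1: clk:1→0
  (1Δ to stable)
t=10 Δ0: w2=0 clk=0 w0=0 w1=0
  Δ1: clk:0→1, w1:0→1
  Δ2: w2:0→1
  Δ3: w0:0→1
  (3Δ to stable)
t=11 Δ0: w2=1 clk=1 w0=1 w1=1
  Δ1: clk:1→0, w1:1→0
  Δ2: w0:1→0
  (2Δ to stable)
t=12 Δ0: w2=1 clk=0 w0=0 w1=0
  Δ1: clk:0→1
  Δ2: w2:1→0
  (2Δ to stable)
t=13 Δ0: w2=0 clk=1 w0=0 w1=0
  Δ1: clk:1→0
  (1Δ to stable)
t=14 Δ0: w2=0 clk=0 w0=0 w1=0
  Δ1: clk:0→1, w1:0→1
  Δ2: w2:0→1
  Δ3: w0:0→1
  (3Δ to stable)
t=15 Δ0: w2=1 clk=1 w0=1 w1=1
  Δ1: clk:1→0, w1:1→0
  Δ2: w0:1→0
  (2Δ to stable)
t=16 Δ0: w2=1 clk=0 w0=0 w1=0
  Δ1: clk:0→1
  Δ2: w2:1→0
  (2Δ to stable)
t=17 Δ0: w2=0 clk=1 w0=0 w1=0
  Δ1: clk:1→0
  (1Δ to stable)
t=18 Δ0: w2=0 clk=0 w0=0 w1=0
  Δ1: clk:0→1, w1:0→1
  Δ2: w2:0→1
  Δ3: w0:0→1
  (3Δ to stable)
t=19 Δ0: w2=1 clk=1 w0=1 w1=1
  Δ1: clk:1→0, w1:1→0
  Δ2: w0:1→0
  (2Δ to stable)

1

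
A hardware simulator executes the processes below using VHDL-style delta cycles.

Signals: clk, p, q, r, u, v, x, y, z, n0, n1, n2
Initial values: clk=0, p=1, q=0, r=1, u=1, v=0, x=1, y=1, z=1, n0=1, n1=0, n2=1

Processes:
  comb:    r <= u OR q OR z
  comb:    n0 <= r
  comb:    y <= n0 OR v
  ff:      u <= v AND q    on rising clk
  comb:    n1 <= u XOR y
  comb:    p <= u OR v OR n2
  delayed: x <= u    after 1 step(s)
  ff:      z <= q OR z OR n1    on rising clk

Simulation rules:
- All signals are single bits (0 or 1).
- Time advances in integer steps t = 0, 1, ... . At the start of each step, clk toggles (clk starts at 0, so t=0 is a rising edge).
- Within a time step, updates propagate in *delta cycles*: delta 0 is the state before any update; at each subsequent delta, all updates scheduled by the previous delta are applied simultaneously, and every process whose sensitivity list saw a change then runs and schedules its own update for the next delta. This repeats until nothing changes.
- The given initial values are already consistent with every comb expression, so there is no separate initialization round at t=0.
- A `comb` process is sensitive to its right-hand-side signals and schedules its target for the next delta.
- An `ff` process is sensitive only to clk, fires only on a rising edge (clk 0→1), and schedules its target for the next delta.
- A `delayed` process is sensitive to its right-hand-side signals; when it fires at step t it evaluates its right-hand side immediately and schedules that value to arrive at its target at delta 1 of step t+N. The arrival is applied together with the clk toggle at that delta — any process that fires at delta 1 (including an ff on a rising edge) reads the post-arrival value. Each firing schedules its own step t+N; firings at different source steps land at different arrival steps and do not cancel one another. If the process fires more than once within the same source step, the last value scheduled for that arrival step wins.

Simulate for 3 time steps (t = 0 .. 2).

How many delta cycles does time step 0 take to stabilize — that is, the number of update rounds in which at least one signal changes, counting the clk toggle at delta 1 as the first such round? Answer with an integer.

3

t=0 Δ0: n0=1 n1=0 v=0 x=1 y=1 r=1 p=1 n2=1 clk=0 u=1 q=0 z=1
  Δ1: clk:0→1
  Δ2: u:1→0
  Δ3: n1:0→1
  (3Δ to stable)
t=1 Δ0: n0=1 n1=1 v=0 x=1 y=1 r=1 p=1 n2=1 clk=1 u=0 q=0 z=1
  Δ1: x:1→0, clk:1→0
  (1Δ to stable)
t=2 Δ0: n0=1 n1=1 v=0 x=0 y=1 r=1 p=1 n2=1 clk=0 u=0 q=0 z=1
  Δ1: clk:0→1
  (1Δ to stable)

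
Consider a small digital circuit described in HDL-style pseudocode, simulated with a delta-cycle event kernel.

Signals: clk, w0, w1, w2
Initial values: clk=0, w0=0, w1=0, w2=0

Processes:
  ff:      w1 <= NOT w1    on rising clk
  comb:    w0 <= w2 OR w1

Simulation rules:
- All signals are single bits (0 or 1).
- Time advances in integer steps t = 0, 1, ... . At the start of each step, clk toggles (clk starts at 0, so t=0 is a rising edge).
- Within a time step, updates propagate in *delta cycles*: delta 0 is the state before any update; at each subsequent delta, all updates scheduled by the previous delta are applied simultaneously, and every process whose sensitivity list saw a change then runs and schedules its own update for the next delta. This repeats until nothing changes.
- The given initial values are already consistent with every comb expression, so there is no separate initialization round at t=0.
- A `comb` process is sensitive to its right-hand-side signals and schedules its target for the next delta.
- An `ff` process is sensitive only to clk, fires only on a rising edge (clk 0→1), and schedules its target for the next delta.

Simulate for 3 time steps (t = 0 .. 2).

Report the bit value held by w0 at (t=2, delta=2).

t=0 Δ0: w2=0 w0=0 clk=0 w1=0
  Δ1: clk:0→1
  Δ2: w1:0→1
  Δ3: w0:0→1
  (3Δ to stable)
t=1 Δ0: w2=0 w0=1 clk=1 w1=1
  Δ1: clk:1→0
  (1Δ to stable)
t=2 Δ0: w2=0 w0=1 clk=0 w1=1
  Δ1: clk:0→1
  Δ2: w1:1→0
  Δ3: w0:1→0
  (3Δ to stable)

1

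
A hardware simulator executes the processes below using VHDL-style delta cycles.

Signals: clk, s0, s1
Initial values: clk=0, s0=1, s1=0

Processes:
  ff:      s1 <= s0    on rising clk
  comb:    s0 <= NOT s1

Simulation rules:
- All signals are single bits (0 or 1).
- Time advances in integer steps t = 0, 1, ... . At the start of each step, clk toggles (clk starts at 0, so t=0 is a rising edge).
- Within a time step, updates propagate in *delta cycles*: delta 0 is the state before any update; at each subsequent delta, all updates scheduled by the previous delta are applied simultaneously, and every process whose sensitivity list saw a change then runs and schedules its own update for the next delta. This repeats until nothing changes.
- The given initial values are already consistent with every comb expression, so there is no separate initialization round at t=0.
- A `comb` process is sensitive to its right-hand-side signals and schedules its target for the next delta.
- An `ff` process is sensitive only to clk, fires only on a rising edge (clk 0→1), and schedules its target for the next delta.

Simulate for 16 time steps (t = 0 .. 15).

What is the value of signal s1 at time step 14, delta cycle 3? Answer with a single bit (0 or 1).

t=0 Δ0: s1=0 clk=0 s0=1
  Δ1: clk:0→1
  Δ2: s1:0→1
  Δ3: s0:1→0
  (3Δ to stable)
t=1 Δ0: s1=1 clk=1 s0=0
  Δ1: clk:1→0
  (1Δ to stable)
t=2 Δ0: s1=1 clk=0 s0=0
  Δ1: clk:0→1
  Δ2: s1:1→0
  Δ3: s0:0→1
  (3Δ to stable)
t=3 Δ0: s1=0 clk=1 s0=1
  Δ1: clk:1→0
  (1Δ to stable)
t=4 Δ0: s1=0 clk=0 s0=1
  Δ1: clk:0→1
  Δ2: s1:0→1
  Δ3: s0:1→0
  (3Δ to stable)
t=5 Δ0: s1=1 clk=1 s0=0
  Δ1: clk:1→0
  (1Δ to stable)
t=6 Δ0: s1=1 clk=0 s0=0
  Δ1: clk:0→1
  Δ2: s1:1→0
  Δ3: s0:0→1
  (3Δ to stable)
t=7 Δ0: s1=0 clk=1 s0=1
  Δ1: clk:1→0
  (1Δ to stable)
t=8 Δ0: s1=0 clk=0 s0=1
  Δ1: clk:0→1
  Δ2: s1:0→1
  Δ3: s0:1→0
  (3Δ to stable)
t=9 Δ0: s1=1 clk=1 s0=0
  Δ1: clk:1→0
  (1Δ to stable)
t=10 Δ0: s1=1 clk=0 s0=0
  Δ1: clk:0→1
  Δ2: s1:1→0
  Δ3: s0:0→1
  (3Δ to stable)
t=11 Δ0: s1=0 clk=1 s0=1
  Δ1: clk:1→0
  (1Δ to stable)
t=12 Δ0: s1=0 clk=0 s0=1
  Δ1: clk:0→1
  Δ2: s1:0→1
  Δ3: s0:1→0
  (3Δ to stable)
t=13 Δ0: s1=1 clk=1 s0=0
  Δ1: clk:1→0
  (1Δ to stable)
t=14 Δ0: s1=1 clk=0 s0=0
  Δ1: clk:0→1
  Δ2: s1:1→0
  Δ3: s0:0→1
  (3Δ to stable)
t=15 Δ0: s1=0 clk=1 s0=1
  Δ1: clk:1→0
  (1Δ to stable)

0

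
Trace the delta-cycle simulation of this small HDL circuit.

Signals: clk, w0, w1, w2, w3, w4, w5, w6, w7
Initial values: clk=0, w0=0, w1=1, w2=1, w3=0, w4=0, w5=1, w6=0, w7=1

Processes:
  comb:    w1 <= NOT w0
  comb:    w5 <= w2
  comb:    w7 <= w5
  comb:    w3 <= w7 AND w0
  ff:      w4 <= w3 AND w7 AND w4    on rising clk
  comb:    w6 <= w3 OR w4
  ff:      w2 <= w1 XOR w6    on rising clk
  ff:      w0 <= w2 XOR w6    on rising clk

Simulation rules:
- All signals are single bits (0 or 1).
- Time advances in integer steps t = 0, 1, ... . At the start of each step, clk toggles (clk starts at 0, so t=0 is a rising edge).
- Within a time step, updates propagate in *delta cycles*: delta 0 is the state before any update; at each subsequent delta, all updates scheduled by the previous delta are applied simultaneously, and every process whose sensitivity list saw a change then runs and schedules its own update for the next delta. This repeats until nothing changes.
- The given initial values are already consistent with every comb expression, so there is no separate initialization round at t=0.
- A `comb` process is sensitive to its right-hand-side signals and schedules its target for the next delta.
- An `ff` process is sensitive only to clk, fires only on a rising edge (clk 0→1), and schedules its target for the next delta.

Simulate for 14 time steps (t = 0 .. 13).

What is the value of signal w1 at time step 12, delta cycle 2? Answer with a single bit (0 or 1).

1

t0.Δ0 w5=1 w4=0 w6=0 w7=1 clk=0 w1=1 w0=0 w3=0 w2=1
t0.Δ1 w5=1 w4=0 w6=0 w7=1 clk=1 w1=1 w0=0 w3=0 w2=1
t0.Δ2 w5=1 w4=0 w6=0 w7=1 clk=1 w1=1 w0=1 w3=0 w2=1
t0.Δ3 w5=1 w4=0 w6=0 w7=1 clk=1 w1=0 w0=1 w3=1 w2=1
t0.Δ4 w5=1 w4=0 w6=1 w7=1 clk=1 w1=0 w0=1 w3=1 w2=1
t1.Δ0 w5=1 w4=0 w6=1 w7=1 clk=1 w1=0 w0=1 w3=1 w2=1
t1.Δ1 w5=1 w4=0 w6=1 w7=1 clk=0 w1=0 w0=1 w3=1 w2=1
t2.Δ0 w5=1 w4=0 w6=1 w7=1 clk=0 w1=0 w0=1 w3=1 w2=1
t2.Δ1 w5=1 w4=0 w6=1 w7=1 clk=1 w1=0 w0=1 w3=1 w2=1
t2.Δ2 w5=1 w4=0 w6=1 w7=1 clk=1 w1=0 w0=0 w3=1 w2=1
t2.Δ3 w5=1 w4=0 w6=1 w7=1 clk=1 w1=1 w0=0 w3=0 w2=1
t2.Δ4 w5=1 w4=0 w6=0 w7=1 clk=1 w1=1 w0=0 w3=0 w2=1
t3.Δ0 w5=1 w4=0 w6=0 w7=1 clk=1 w1=1 w0=0 w3=0 w2=1
t3.Δ1 w5=1 w4=0 w6=0 w7=1 clk=0 w1=1 w0=0 w3=0 w2=1
t4.Δ0 w5=1 w4=0 w6=0 w7=1 clk=0 w1=1 w0=0 w3=0 w2=1
t4.Δ1 w5=1 w4=0 w6=0 w7=1 clk=1 w1=1 w0=0 w3=0 w2=1
t4.Δ2 w5=1 w4=0 w6=0 w7=1 clk=1 w1=1 w0=1 w3=0 w2=1
t4.Δ3 w5=1 w4=0 w6=0 w7=1 clk=1 w1=0 w0=1 w3=1 w2=1
t4.Δ4 w5=1 w4=0 w6=1 w7=1 clk=1 w1=0 w0=1 w3=1 w2=1
t5.Δ0 w5=1 w4=0 w6=1 w7=1 clk=1 w1=0 w0=1 w3=1 w2=1
t5.Δ1 w5=1 w4=0 w6=1 w7=1 clk=0 w1=0 w0=1 w3=1 w2=1
t6.Δ0 w5=1 w4=0 w6=1 w7=1 clk=0 w1=0 w0=1 w3=1 w2=1
t6.Δ1 w5=1 w4=0 w6=1 w7=1 clk=1 w1=0 w0=1 w3=1 w2=1
t6.Δ2 w5=1 w4=0 w6=1 w7=1 clk=1 w1=0 w0=0 w3=1 w2=1
t6.Δ3 w5=1 w4=0 w6=1 w7=1 clk=1 w1=1 w0=0 w3=0 w2=1
t6.Δ4 w5=1 w4=0 w6=0 w7=1 clk=1 w1=1 w0=0 w3=0 w2=1
t7.Δ0 w5=1 w4=0 w6=0 w7=1 clk=1 w1=1 w0=0 w3=0 w2=1
t7.Δ1 w5=1 w4=0 w6=0 w7=1 clk=0 w1=1 w0=0 w3=0 w2=1
t8.Δ0 w5=1 w4=0 w6=0 w7=1 clk=0 w1=1 w0=0 w3=0 w2=1
t8.Δ1 w5=1 w4=0 w6=0 w7=1 clk=1 w1=1 w0=0 w3=0 w2=1
t8.Δ2 w5=1 w4=0 w6=0 w7=1 clk=1 w1=1 w0=1 w3=0 w2=1
t8.Δ3 w5=1 w4=0 w6=0 w7=1 clk=1 w1=0 w0=1 w3=1 w2=1
t8.Δ4 w5=1 w4=0 w6=1 w7=1 clk=1 w1=0 w0=1 w3=1 w2=1
t9.Δ0 w5=1 w4=0 w6=1 w7=1 clk=1 w1=0 w0=1 w3=1 w2=1
t9.Δ1 w5=1 w4=0 w6=1 w7=1 clk=0 w1=0 w0=1 w3=1 w2=1
t10.Δ0 w5=1 w4=0 w6=1 w7=1 clk=0 w1=0 w0=1 w3=1 w2=1
t10.Δ1 w5=1 w4=0 w6=1 w7=1 clk=1 w1=0 w0=1 w3=1 w2=1
t10.Δ2 w5=1 w4=0 w6=1 w7=1 clk=1 w1=0 w0=0 w3=1 w2=1
t10.Δ3 w5=1 w4=0 w6=1 w7=1 clk=1 w1=1 w0=0 w3=0 w2=1
t10.Δ4 w5=1 w4=0 w6=0 w7=1 clk=1 w1=1 w0=0 w3=0 w2=1
t11.Δ0 w5=1 w4=0 w6=0 w7=1 clk=1 w1=1 w0=0 w3=0 w2=1
t11.Δ1 w5=1 w4=0 w6=0 w7=1 clk=0 w1=1 w0=0 w3=0 w2=1
t12.Δ0 w5=1 w4=0 w6=0 w7=1 clk=0 w1=1 w0=0 w3=0 w2=1
t12.Δ1 w5=1 w4=0 w6=0 w7=1 clk=1 w1=1 w0=0 w3=0 w2=1
t12.Δ2 w5=1 w4=0 w6=0 w7=1 clk=1 w1=1 w0=1 w3=0 w2=1
t12.Δ3 w5=1 w4=0 w6=0 w7=1 clk=1 w1=0 w0=1 w3=1 w2=1
t12.Δ4 w5=1 w4=0 w6=1 w7=1 clk=1 w1=0 w0=1 w3=1 w2=1
t13.Δ0 w5=1 w4=0 w6=1 w7=1 clk=1 w1=0 w0=1 w3=1 w2=1
t13.Δ1 w5=1 w4=0 w6=1 w7=1 clk=0 w1=0 w0=1 w3=1 w2=1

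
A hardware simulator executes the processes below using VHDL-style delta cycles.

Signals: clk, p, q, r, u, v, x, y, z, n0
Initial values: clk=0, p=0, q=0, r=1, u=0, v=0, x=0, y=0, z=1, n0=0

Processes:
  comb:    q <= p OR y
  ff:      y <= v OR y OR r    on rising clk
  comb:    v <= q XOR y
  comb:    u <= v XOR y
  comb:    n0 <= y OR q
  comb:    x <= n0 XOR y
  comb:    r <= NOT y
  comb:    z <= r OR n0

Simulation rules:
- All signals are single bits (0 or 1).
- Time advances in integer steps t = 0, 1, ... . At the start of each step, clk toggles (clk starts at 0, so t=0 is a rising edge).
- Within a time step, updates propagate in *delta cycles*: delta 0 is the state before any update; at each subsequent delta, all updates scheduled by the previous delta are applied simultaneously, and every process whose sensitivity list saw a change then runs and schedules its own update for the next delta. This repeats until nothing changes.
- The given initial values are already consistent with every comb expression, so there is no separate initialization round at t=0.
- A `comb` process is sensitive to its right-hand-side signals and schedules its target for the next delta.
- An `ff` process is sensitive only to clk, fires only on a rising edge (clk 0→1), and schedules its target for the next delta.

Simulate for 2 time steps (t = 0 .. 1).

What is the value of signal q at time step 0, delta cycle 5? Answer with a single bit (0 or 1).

t=0 Δ0: v=0 n0=0 y=0 u=0 r=1 q=0 clk=0 x=0 p=0 z=1
  Δ1: clk:0→1
  Δ2: y:0→1
  Δ3: v:0→1, n0:0→1, u:0→1, r:1→0, q:0→1, x:0→1
  Δ4: v:1→0, u:1→0, x:1→0
  Δ5: u:0→1
  (5Δ to stable)
t=1 Δ0: v=0 n0=1 y=1 u=1 r=0 q=1 clk=1 x=0 p=0 z=1
  Δ1: clk:1→0
  (1Δ to stable)

1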